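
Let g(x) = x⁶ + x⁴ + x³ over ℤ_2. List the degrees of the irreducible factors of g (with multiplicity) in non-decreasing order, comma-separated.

Roots in ℤ_2: g(0) = 0 → root; g(1) = 1.
Linear factors from roots: (x).
Complete factorization: g(x) = (x)^3·(x³ + x + 1).
Factor degrees with multiplicity: 1 + 1 + 1 + 3 = 6.

1, 1, 1, 3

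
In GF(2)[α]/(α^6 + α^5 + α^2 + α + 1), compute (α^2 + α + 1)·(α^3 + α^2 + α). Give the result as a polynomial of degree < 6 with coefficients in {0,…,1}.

Multiply in GF(2)[α]: (α^2 + α + 1)·(α^3 + α^2 + α) = α^5 + α^3 + α.
Reduced: α^5 + α^3 + α.

α^5 + α^3 + α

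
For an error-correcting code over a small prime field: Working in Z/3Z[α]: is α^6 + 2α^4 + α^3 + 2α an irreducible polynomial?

Write f(α) = α^6 + 2α^4 + α^3 + 2α.
Check for roots in Z/3Z: f(0) = 0 → root; f(1) = 0 → root; f(2) = 0 → root.
f(0) = 0, so (α) divides f(α); f is reducible.

No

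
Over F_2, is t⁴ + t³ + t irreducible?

No

Write f(t) = t⁴ + t³ + t.
Check for roots in F_2: f(0) = 0 → root; f(1) = 1.
f(0) = 0, so (t) divides f(t); f is reducible.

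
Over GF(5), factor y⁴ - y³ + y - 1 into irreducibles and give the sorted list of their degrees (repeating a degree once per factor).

Write g(y) = y⁴ - y³ + y - 1.
Roots in GF(5): g(0) = 4; g(1) = 0 → root; g(2) = 4; g(3) = 1; g(4) = 0 → root.
Linear factors from roots: (y - 1), (y + 1).
Complete factorization: g(y) = (y + 1)·(y - 1)·(y² - y + 1).
Factor degrees with multiplicity: 1 + 1 + 2 = 4.

1, 1, 2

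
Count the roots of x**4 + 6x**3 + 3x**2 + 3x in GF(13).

Write P(x) = x**4 + 6x**3 + 3x**2 + 3x.
Evaluate at each of the 13 elements of GF(13):
P(0) = 0 → root; P(1) = 0 → root; P(2) = 4; P(3) = 6; P(4) = 11; P(5) = 9; P(6) = 1; P(7) = 12; P(8) = 0 → root; P(9) = 12; P(10) = 2; P(11) = 0 → root; P(12) = 8.
Roots: {0, 1, 8, 11}.

4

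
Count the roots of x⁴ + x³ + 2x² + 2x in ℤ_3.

3

Write g(x) = x⁴ + x³ + 2x² + 2x.
Evaluate at each of the 3 elements of ℤ_3:
g(0) = 0 → root; g(1) = 0 → root; g(2) = 0 → root.
Roots: {0, 1, 2}.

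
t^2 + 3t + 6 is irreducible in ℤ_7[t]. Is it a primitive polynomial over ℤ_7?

No

Write f(t) = t^2 + 3t + 6.
|GF(7^2)^×| = 7^2 − 1 = 48. Prime factorization: 48 = 2^4·3.
f is primitive ⇔ t has order 48 in GF(7)[t]/(f), i.e. t^(48/q) ≠ 1 for each prime q | 48.
t^(24) mod f = 6.
t^(16) mod f = 1
Since t^(16) = 1, the order of t divides 16 < 48; not primitive.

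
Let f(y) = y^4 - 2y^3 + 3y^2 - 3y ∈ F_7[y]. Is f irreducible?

No

Check for roots in F_7: f(0) = 0 → root; f(1) = 6; f(2) = 6; f(3) = 3; f(4) = 3; f(5) = 1; f(6) = 2.
f(0) = 0, so (y) divides f(y); f is reducible.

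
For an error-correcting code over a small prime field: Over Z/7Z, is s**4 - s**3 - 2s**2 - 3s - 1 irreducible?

Write h(s) = s**4 - s**3 - 2s**2 - 3s - 1.
Check for roots in Z/7Z: h(0) = 6; h(1) = 1; h(2) = 0 → root; h(3) = 5; h(4) = 0 → root; h(5) = 0 → root; h(6) = 2.
h(2) = 0, so (s − 2) divides h(s); h is reducible.

No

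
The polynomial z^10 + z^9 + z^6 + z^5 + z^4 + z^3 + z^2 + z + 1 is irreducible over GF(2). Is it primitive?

Yes

Write f(z) = z^10 + z^9 + z^6 + z^5 + z^4 + z^3 + z^2 + z + 1.
|GF(2^10)^×| = 2^10 − 1 = 1023. Prime factorization: 1023 = 3·11·31.
f is primitive ⇔ z has order 1023 in GF(2)[z]/(f), i.e. z^(1023/q) ≠ 1 for each prime q | 1023.
z^(341) mod f = z^9 + z^8 + z^7 + z^5 + z^4 + z^3 + z + 1.
z^(93) mod f = z^9 + z^8 + z^6 + z^4 + z^2 + 1.
z^(33) mod f = z^9 + z^8 + z^6 + z^5 + z^3 + z.
None equal 1, so z has full order 1023; f is primitive.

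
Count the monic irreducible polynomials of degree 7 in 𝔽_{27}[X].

1494336168

x^(27^7) − x is the product of all monic irreducibles of degree dividing 7; Möbius inversion gives N = (1/7) Σ μ(7/d)·27^d.
Divisors of 7: 1, 7; μ(7/d) for each: -1, 1.
Σ = − 27^1 + 27^7 = 10460353176.
N = 10460353176/7 = 1494336168.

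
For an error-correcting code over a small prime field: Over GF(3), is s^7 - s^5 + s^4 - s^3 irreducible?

No

Write f(s) = s^7 - s^5 + s^4 - s^3.
Check for roots in GF(3): f(0) = 0 → root; f(1) = 0 → root; f(2) = 2.
f(0) = 0, so (s) divides f(s); f is reducible.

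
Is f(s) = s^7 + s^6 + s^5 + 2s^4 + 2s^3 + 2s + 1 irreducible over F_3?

Check for roots in F_3: f(0) = 1; f(1) = 1; f(2) = 1.
No roots, so no linear factors.
Monic irreducibles of degree 2 over GF(3): s^2 + 1, s^2 + s + 2, s^2 + 2s + 2.
None of them divide f (all give nonzero remainder).
Degree-3 irreducible divisors: test the 8 monic irreducibles of degree 3 over GF(3).
None of them divide f (all give nonzero remainder).
No irreducible factor of degree ≤ 3 exists, so f is irreducible over GF(3).

Yes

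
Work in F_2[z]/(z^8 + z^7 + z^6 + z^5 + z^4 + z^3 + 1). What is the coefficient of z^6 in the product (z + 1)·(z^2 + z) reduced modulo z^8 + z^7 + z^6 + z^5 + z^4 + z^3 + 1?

Multiply in F_2[z]: (z + 1)·(z^2 + z) = z^3 + z.
Reduced: z^3 + z.

0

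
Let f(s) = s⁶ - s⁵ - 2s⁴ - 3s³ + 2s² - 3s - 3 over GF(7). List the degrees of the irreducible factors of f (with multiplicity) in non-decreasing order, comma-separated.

6

Complete factorization: f(s) = (s⁶ - s⁵ - 2s⁴ - 3s³ + 2s² - 3s - 3).
Factor degrees with multiplicity: 6 = 6.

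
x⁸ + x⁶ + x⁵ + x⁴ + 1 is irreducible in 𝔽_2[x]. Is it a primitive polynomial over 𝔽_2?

Write f(x) = x⁸ + x⁶ + x⁵ + x⁴ + 1.
|GF(2^8)^×| = 2^8 − 1 = 255. Prime factorization: 255 = 3·5·17.
f is primitive ⇔ x has order 255 in GF(2)[x]/(f), i.e. x^(255/q) ≠ 1 for each prime q | 255.
x^(85) mod f = x⁷ + x⁶ + x⁴ + x³ + x + 1.
x^(51) mod f = x⁶ + x³ + x² + 1.
x^(15) mod f = x⁷ + x⁶ + 1.
None equal 1, so x has full order 255; f is primitive.

Yes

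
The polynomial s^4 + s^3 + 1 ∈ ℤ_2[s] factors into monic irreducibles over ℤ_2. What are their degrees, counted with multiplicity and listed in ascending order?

Write h(s) = s^4 + s^3 + 1.
Roots in ℤ_2: h(0) = 1; h(1) = 1.
Complete factorization: h(s) = (s^4 + s^3 + 1).
Factor degrees with multiplicity: 4 = 4.

4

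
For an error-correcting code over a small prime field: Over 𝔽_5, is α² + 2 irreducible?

Write f(α) = α² + 2.
Check for roots in 𝔽_5: f(0) = 2; f(1) = 3; f(2) = 1; f(3) = 1; f(4) = 3.
No roots. A degree-2 polynomial over a field with no linear factor is irreducible.

Yes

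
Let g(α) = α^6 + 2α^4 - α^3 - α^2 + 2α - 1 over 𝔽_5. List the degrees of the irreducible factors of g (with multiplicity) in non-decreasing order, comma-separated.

Roots in 𝔽_5: g(0) = 4; g(1) = 2; g(2) = 2; g(3) = 0 → root; g(4) = 0 → root.
Linear factors from roots: (α + 2), (α + 1).
Complete factorization: g(α) = (α + 1)·(α + 2)·(α^2 + α + 1)·(α^2 + α + 2).
Factor degrees with multiplicity: 1 + 1 + 2 + 2 = 6.

1, 1, 2, 2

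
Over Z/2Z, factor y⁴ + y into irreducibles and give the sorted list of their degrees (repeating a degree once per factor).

1, 1, 2

Write h(y) = y⁴ + y.
Roots in Z/2Z: h(0) = 0 → root; h(1) = 0 → root.
Linear factors from roots: (y), (y + 1).
Complete factorization: h(y) = (y)·(y + 1)·(y² + y + 1).
Factor degrees with multiplicity: 1 + 1 + 2 = 4.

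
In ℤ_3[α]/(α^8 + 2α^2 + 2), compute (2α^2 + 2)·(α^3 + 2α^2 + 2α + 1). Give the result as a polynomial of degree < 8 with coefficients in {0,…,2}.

Multiply in ℤ_3[α]: (2α^2 + 2)·(α^3 + 2α^2 + 2α + 1) = 2α^5 + α^4 + α + 2.
Reduced: 2α^5 + α^4 + α + 2.

2α^5 + α^4 + α + 2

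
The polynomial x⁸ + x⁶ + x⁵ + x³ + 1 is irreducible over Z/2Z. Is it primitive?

Yes

Write f(x) = x⁸ + x⁶ + x⁵ + x³ + 1.
|GF(2^8)^×| = 2^8 − 1 = 255. Prime factorization: 255 = 3·5·17.
f is primitive ⇔ x has order 255 in GF(2)[x]/(f), i.e. x^(255/q) ≠ 1 for each prime q | 255.
x^(85) mod f = x⁶ + x⁵ + x⁴ + x³ + x² + x + 1.
x^(51) mod f = x⁶ + x⁵ + x⁴ + x³.
x^(15) mod f = x⁷ + x⁵ + x⁴ + x² + 1.
None equal 1, so x has full order 255; f is primitive.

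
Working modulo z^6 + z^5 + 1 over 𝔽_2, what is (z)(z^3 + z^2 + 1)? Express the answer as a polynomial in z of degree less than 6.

Multiply in 𝔽_2[z]: (z)·(z^3 + z^2 + 1) = z^4 + z^3 + z.
Reduced: z^4 + z^3 + z.

z^4 + z^3 + z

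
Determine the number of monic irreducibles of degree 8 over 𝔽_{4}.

The number of monic irreducibles of degree 8 over GF(4) is (1/8)·Σ_{d∣8} μ(8/d) 4^d.
Divisors of 8: 1, 2, 4, 8; μ(8/d) for each: 0, 0, -1, 1.
Σ = − 4^4 + 4^8 = 65280.
N = 65280/8 = 8160.

8160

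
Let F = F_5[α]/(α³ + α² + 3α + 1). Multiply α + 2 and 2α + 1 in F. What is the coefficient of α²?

Multiply in F_5[α]: (α + 2)·(2α + 1) = 2α² + 2.
Reduced: 2α² + 2.

2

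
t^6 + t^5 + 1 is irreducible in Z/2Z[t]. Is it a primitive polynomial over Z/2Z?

Yes

Write f(t) = t^6 + t^5 + 1.
|GF(2^6)^×| = 2^6 − 1 = 63. Prime factorization: 63 = 3^2·7.
f is primitive ⇔ t has order 63 in GF(2)[t]/(f), i.e. t^(63/q) ≠ 1 for each prime q | 63.
t^(21) mod f = t^5 + t^4 + t^3 + 1.
t^(9) mod f = t^5 + t^3 + t^2 + t + 1.
None equal 1, so t has full order 63; f is primitive.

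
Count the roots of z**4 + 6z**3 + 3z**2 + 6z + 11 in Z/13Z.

1

Write f(z) = z**4 + 6z**3 + 3z**2 + 6z + 11.
Evaluate at each of the 13 elements of Z/13Z:
f(0) = 11; f(1) = 1; f(2) = 8; f(3) = 0 → root; f(4) = 8; f(5) = 9; f(6) = 4; f(7) = 5; f(8) = 9; f(9) = 11; f(10) = 4; f(11) = 5; f(12) = 3.
Roots: {3}.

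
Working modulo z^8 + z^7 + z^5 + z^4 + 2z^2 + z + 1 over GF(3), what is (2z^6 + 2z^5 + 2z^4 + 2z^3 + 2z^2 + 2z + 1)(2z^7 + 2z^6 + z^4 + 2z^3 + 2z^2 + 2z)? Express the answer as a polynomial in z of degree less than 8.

Multiply in GF(3)[z]: (2z^6 + 2z^5 + 2z^4 + 2z^3 + 2z^2 + 2z + 1)·(2z^7 + 2z^6 + z^4 + 2z^3 + 2z^2 + 2z) = z^13 + 2z^12 + 2z^11 + z^10 + 2z^9 + 2z^7 + z^6 + 2z^5 + z^4 + z^3 + 2z.
Reduce using z^8 ≡ 2z^7 + 2z^5 + 2z^4 + z^2 + 2z + 2 (mod z^8 + z^7 + z^5 + z^4 + 2z^2 + z + 1).
Reduced: z^6 + z^4 + 2z^3 + z.

z^6 + z^4 + 2z^3 + z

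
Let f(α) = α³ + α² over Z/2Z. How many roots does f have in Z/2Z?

Evaluate at each of the 2 elements of Z/2Z:
f(0) = 0 → root; f(1) = 0 → root.
Roots: {0, 1}.

2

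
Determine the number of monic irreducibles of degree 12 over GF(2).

Gauss's count: N_{2}(12) = (1/12) Σ_{d|12} μ(12/d)·2^d.
Divisors of 12: 1, 2, 3, 4, 6, 12; μ(12/d) for each: 0, 1, 0, -1, -1, 1.
Σ = 2^2 − 2^4 − 2^6 + 2^12 = 4020.
N = 4020/12 = 335.

335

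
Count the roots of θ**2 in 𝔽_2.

Write f(θ) = θ**2.
Evaluate at each of the 2 elements of 𝔽_2:
f(0) = 0 → root; f(1) = 1.
Roots: {0}.

1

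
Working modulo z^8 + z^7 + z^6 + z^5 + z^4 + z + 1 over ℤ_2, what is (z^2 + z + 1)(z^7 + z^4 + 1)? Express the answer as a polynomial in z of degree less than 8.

Multiply in ℤ_2[z]: (z^2 + z + 1)·(z^7 + z^4 + 1) = z^9 + z^8 + z^7 + z^6 + z^5 + z^4 + z^2 + z + 1.
Reduce using z^8 ≡ z^7 + z^6 + z^5 + z^4 + z + 1 (mod z^8 + z^7 + z^6 + z^5 + z^4 + z + 1).
Reduced: z^4 + 1.

z^4 + 1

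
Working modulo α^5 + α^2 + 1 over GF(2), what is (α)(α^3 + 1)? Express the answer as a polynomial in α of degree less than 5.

Multiply in GF(2)[α]: (α)·(α^3 + 1) = α^4 + α.
Reduced: α^4 + α.

α^4 + α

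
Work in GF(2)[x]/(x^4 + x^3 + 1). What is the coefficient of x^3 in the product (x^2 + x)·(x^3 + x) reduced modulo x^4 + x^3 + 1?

1

Multiply in GF(2)[x]: (x^2 + x)·(x^3 + x) = x^5 + x^4 + x^3 + x^2.
Reduce using x^4 ≡ x^3 + 1 (mod x^4 + x^3 + 1).
Reduced: x^3 + x^2 + x.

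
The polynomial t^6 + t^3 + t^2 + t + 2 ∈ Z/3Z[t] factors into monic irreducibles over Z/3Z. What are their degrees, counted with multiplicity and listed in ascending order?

Write h(t) = t^6 + t^3 + t^2 + t + 2.
Roots in Z/3Z: h(0) = 2; h(1) = 0 → root; h(2) = 2.
Linear factors from roots: (t + 2).
Complete factorization: h(t) = (t + 2)^2·(t^2 + 1)·(t^2 + 2t + 2).
Factor degrees with multiplicity: 1 + 1 + 2 + 2 = 6.

1, 1, 2, 2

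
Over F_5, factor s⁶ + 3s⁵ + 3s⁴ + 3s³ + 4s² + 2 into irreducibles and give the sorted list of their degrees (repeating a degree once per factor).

1, 1, 1, 3

Write f(s) = s⁶ + 3s⁵ + 3s⁴ + 3s³ + 4s² + 2.
Roots in F_5: f(0) = 2; f(1) = 1; f(2) = 0 → root; f(3) = 0 → root; f(4) = 4.
Linear factors from roots: (s + 3), (s + 2).
Complete factorization: f(s) = (s + 2)·(s + 3)^2·(s³ + 2s + 4).
Factor degrees with multiplicity: 1 + 1 + 1 + 3 = 6.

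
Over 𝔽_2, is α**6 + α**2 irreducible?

Write f(α) = α**6 + α**2.
Check for roots in 𝔽_2: f(0) = 0 → root; f(1) = 0 → root.
f(0) = 0, so (α) divides f(α); f is reducible.

No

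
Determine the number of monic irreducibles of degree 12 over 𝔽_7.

1153430600

By the necklace-counting formula, N_7(12) = (1/12) Σ_{d|12} μ(12/d)·7^d.
Divisors of 12: 1, 2, 3, 4, 6, 12; μ(12/d) for each: 0, 1, 0, -1, -1, 1.
Σ = 7^2 − 7^4 − 7^6 + 7^12 = 13841167200.
N = 13841167200/12 = 1153430600.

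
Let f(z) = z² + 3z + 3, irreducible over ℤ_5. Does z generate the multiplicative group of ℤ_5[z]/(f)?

|GF(5^2)^×| = 5^2 − 1 = 24. Prime factorization: 24 = 2^3·3.
f is primitive ⇔ z has order 24 in GF(5)[z]/(f), i.e. z^(24/q) ≠ 1 for each prime q | 24.
z^(12) mod f = 4.
z^(8) mod f = z + 1.
None equal 1, so z has full order 24; f is primitive.

Yes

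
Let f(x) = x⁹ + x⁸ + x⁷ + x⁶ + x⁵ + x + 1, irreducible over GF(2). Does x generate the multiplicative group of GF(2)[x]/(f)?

Yes

|GF(2^9)^×| = 2^9 − 1 = 511. Prime factorization: 511 = 7·73.
f is primitive ⇔ x has order 511 in GF(2)[x]/(f), i.e. x^(511/q) ≠ 1 for each prime q | 511.
x^(73) mod f = x⁷ + x⁶ + x³ + 1.
x^(7) mod f = x⁷.
None equal 1, so x has full order 511; f is primitive.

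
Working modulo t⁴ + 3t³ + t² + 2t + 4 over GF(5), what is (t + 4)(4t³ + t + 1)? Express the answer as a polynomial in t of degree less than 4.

Multiply in GF(5)[t]: (t + 4)·(4t³ + t + 1) = 4t⁴ + t³ + t² + 4.
Reduce using t⁴ ≡ 2t³ + 4t² + 3t + 1 (mod t⁴ + 3t³ + t² + 2t + 4).
Reduced: 4t³ + 2t² + 2t + 3.

4t^3 + 2t^2 + 2t + 3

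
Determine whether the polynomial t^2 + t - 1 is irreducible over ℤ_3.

Yes

Write h(t) = t^2 + t - 1.
Check for roots in ℤ_3: h(0) = 2; h(1) = 1; h(2) = 2.
No roots. A degree-2 polynomial over a field with no linear factor is irreducible.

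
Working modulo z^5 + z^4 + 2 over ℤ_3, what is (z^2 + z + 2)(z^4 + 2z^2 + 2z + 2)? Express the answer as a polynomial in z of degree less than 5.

z^4 + z^3 + 2z^2 + z + 1

Multiply in ℤ_3[z]: (z^2 + z + 2)·(z^4 + 2z^2 + 2z + 2) = z^6 + z^5 + z^4 + z^3 + 2z^2 + 1.
Reduce using z^5 ≡ 2z^4 + 1 (mod z^5 + z^4 + 2).
Reduced: z^4 + z^3 + 2z^2 + z + 1.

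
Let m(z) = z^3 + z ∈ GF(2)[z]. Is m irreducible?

Check for roots in GF(2): m(0) = 0 → root; m(1) = 0 → root.
m(0) = 0, so (z) divides m(z); m is reducible.

No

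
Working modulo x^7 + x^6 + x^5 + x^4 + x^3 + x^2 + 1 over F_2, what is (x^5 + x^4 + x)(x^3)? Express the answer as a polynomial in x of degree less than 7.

x^6 + x^5 + x^3 + x

Multiply in F_2[x]: (x^5 + x^4 + x)·(x^3) = x^8 + x^7 + x^4.
Reduce using x^7 ≡ x^6 + x^5 + x^4 + x^3 + x^2 + 1 (mod x^7 + x^6 + x^5 + x^4 + x^3 + x^2 + 1).
Reduced: x^6 + x^5 + x^3 + x.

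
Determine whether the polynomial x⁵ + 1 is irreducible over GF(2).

No

Write m(x) = x⁵ + 1.
Check for roots in GF(2): m(0) = 1; m(1) = 0 → root.
m(1) = 0, so (x − 1) divides m(x); m is reducible.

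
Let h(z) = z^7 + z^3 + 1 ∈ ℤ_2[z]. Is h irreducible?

Check for roots in ℤ_2: h(0) = 1; h(1) = 1.
No roots, so no linear factors.
Monic irreducibles of degree 2 over GF(2): z^2 + z + 1.
None of them divide h (all give nonzero remainder).
Monic irreducibles of degree 3 over GF(2): z^3 + z + 1, z^3 + z^2 + 1.
None of them divide h (all give nonzero remainder).
No irreducible factor of degree ≤ 3 exists, so h is irreducible over GF(2).

Yes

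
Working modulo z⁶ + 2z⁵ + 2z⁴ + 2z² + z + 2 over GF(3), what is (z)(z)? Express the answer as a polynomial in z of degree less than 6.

z^2

Multiply in GF(3)[z]: (z)·(z) = z².
Reduced: z².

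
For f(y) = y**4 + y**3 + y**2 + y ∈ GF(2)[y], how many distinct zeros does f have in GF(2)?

Evaluate at each of the 2 elements of GF(2):
f(0) = 0 → root; f(1) = 0 → root.
Roots: {0, 1}.

2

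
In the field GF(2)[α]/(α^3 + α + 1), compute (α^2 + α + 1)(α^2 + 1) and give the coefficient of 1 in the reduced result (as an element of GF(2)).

0

Multiply in GF(2)[α]: (α^2 + α + 1)·(α^2 + 1) = α^4 + α^3 + α + 1.
Reduce using α^3 ≡ α + 1 (mod α^3 + α + 1).
Reduced: α^2 + α.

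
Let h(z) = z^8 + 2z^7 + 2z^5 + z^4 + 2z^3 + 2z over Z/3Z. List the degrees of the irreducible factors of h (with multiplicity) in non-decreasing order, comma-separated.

1, 1, 2, 2, 2

Roots in Z/3Z: h(0) = 0 → root; h(1) = 1; h(2) = 0 → root.
Linear factors from roots: (z), (z + 1).
Complete factorization: h(z) = (z)·(z + 1)·(z^2 + 2z + 2)·(z^2 + z + 2)^2.
Factor degrees with multiplicity: 1 + 1 + 2 + 2 + 2 = 8.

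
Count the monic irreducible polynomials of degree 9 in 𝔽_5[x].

Gauss's count: N_{5}(9) = (1/9) Σ_{d|9} μ(9/d)·5^d.
Divisors of 9: 1, 3, 9; μ(9/d) for each: 0, -1, 1.
Σ = − 5^3 + 5^9 = 1953000.
N = 1953000/9 = 217000.

217000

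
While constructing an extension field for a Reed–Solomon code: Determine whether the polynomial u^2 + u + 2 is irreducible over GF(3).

Yes

Write P(u) = u^2 + u + 2.
Check for roots in GF(3): P(0) = 2; P(1) = 1; P(2) = 2.
No roots. A degree-2 polynomial over a field with no linear factor is irreducible.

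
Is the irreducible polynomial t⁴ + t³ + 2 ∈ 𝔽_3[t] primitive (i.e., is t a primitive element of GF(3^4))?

Write f(t) = t⁴ + t³ + 2.
|GF(3^4)^×| = 3^4 − 1 = 80. Prime factorization: 80 = 2^4·5.
f is primitive ⇔ t has order 80 in GF(3)[t]/(f), i.e. t^(80/q) ≠ 1 for each prime q | 80.
t^(40) mod f = 2.
t^(16) mod f = 2t² + 2t + 2.
None equal 1, so t has full order 80; f is primitive.

Yes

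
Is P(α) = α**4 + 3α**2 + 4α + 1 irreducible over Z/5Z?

Check for roots in Z/5Z: P(0) = 1; P(1) = 4; P(2) = 2; P(3) = 1; P(4) = 1.
No roots, so no linear factors.
Degree-2 irreducible divisors: test the 10 monic irreducibles of degree 2 over GF(5).
None of them divide P (all give nonzero remainder).
No irreducible factor of degree ≤ 2 exists, so P is irreducible over GF(5).

Yes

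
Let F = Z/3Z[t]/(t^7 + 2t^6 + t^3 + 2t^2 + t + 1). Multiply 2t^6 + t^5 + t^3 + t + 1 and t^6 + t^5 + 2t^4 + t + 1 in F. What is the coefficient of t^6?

Multiply in Z/3Z[t]: (2t^6 + t^5 + t^3 + t + 1)·(t^6 + t^5 + 2t^4 + t + 1) = 2t^12 + 2t^10 + t^8 + 2t^7 + 2t^6 + t^5 + t^3 + t^2 + 2t + 1.
Reduce using t^7 ≡ t^6 + 2t^3 + t^2 + 2t + 2 (mod t^7 + 2t^6 + t^3 + 2t^2 + t + 1).
Reduced: t^4 + 2t^2 + 2.

0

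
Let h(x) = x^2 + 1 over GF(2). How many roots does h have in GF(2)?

1

Evaluate at each of the 2 elements of GF(2):
h(0) = 1; h(1) = 0 → root.
Roots: {1}.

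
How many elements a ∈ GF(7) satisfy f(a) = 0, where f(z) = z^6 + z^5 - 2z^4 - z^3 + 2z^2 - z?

Evaluate at each of the 7 elements of GF(7):
f(0) = 0 → root; f(1) = 0 → root; f(2) = 6; f(3) = 0 → root; f(4) = 1; f(5) = 4; f(6) = 2.
Roots: {0, 1, 3}.

3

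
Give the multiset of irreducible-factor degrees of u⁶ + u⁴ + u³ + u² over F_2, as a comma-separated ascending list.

1, 1, 1, 3

Write h(u) = u⁶ + u⁴ + u³ + u².
Roots in F_2: h(0) = 0 → root; h(1) = 0 → root.
Linear factors from roots: (u), (u + 1).
Complete factorization: h(u) = (u + 1)·(u)^2·(u³ + u² + 1).
Factor degrees with multiplicity: 1 + 1 + 1 + 3 = 6.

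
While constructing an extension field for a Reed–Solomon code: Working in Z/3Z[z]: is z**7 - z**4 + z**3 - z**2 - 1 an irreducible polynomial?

Yes

Write P(z) = z**7 - z**4 + z**3 - z**2 - 1.
Check for roots in Z/3Z: P(0) = 2; P(1) = 2; P(2) = 1.
No roots, so no linear factors.
Monic irreducibles of degree 2 over GF(3): z**2 + 1, z**2 + z - 1, z**2 - z - 1.
None of them divide P (all give nonzero remainder).
Degree-3 irreducible divisors: test the 8 monic irreducibles of degree 3 over GF(3).
None of them divide P (all give nonzero remainder).
No irreducible factor of degree ≤ 3 exists, so P is irreducible over GF(3).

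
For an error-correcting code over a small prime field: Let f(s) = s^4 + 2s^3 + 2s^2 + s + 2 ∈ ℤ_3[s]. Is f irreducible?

Check for roots in ℤ_3: f(0) = 2; f(1) = 2; f(2) = 2.
No roots, so no linear factors.
Monic irreducibles of degree 2 over GF(3): s^2 + 1, s^2 + s + 2, s^2 + 2s + 2.
None of them divide f (all give nonzero remainder).
No irreducible factor of degree ≤ 2 exists, so f is irreducible over GF(3).

Yes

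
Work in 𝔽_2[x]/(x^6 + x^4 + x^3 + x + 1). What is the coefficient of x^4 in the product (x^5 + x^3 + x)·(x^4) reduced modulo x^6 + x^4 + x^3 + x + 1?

0

Multiply in 𝔽_2[x]: (x^5 + x^3 + x)·(x^4) = x^9 + x^7 + x^5.
Reduce using x^6 ≡ x^4 + x^3 + x + 1 (mod x^6 + x^4 + x^3 + x + 1).
Reduced: x^5 + x + 1.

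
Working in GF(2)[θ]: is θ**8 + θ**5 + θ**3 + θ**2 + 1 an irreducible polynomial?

Yes

Write f(θ) = θ**8 + θ**5 + θ**3 + θ**2 + 1.
Check for roots in GF(2): f(0) = 1; f(1) = 1.
No roots, so no linear factors.
Monic irreducibles of degree 2 over GF(2): θ**2 + θ + 1.
None of them divide f (all give nonzero remainder).
Monic irreducibles of degree 3 over GF(2): θ**3 + θ + 1, θ**3 + θ**2 + 1.
None of them divide f (all give nonzero remainder).
Monic irreducibles of degree 4 over GF(2): θ**4 + θ + 1, θ**4 + θ**3 + 1, θ**4 + θ**3 + θ**2 + θ + 1.
None of them divide f (all give nonzero remainder).
No irreducible factor of degree ≤ 4 exists, so f is irreducible over GF(2).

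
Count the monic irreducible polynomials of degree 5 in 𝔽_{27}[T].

x^(27^5) − x is the product of all monic irreducibles of degree dividing 5; Möbius inversion gives N = (1/5) Σ μ(5/d)·27^d.
Divisors of 5: 1, 5; μ(5/d) for each: -1, 1.
Σ = − 27^1 + 27^5 = 14348880.
N = 14348880/5 = 2869776.

2869776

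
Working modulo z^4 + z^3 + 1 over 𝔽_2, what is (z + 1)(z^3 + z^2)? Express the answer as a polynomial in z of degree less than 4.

Multiply in 𝔽_2[z]: (z + 1)·(z^3 + z^2) = z^4 + z^2.
Reduce using z^4 ≡ z^3 + 1 (mod z^4 + z^3 + 1).
Reduced: z^3 + z^2 + 1.

z^3 + z^2 + 1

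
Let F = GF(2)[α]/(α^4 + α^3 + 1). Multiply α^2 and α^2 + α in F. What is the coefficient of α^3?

0

Multiply in GF(2)[α]: (α^2)·(α^2 + α) = α^4 + α^3.
Reduce using α^4 ≡ α^3 + 1 (mod α^4 + α^3 + 1).
Reduced: 1.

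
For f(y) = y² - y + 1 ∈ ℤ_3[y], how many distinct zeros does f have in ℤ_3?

Evaluate at each of the 3 elements of ℤ_3:
f(0) = 1; f(1) = 1; f(2) = 0 → root.
Roots: {2}.

1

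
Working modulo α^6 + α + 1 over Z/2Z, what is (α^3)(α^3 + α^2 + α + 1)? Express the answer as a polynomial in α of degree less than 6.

Multiply in Z/2Z[α]: (α^3)·(α^3 + α^2 + α + 1) = α^6 + α^5 + α^4 + α^3.
Reduce using α^6 ≡ α + 1 (mod α^6 + α + 1).
Reduced: α^5 + α^4 + α^3 + α + 1.

α^5 + α^4 + α^3 + α + 1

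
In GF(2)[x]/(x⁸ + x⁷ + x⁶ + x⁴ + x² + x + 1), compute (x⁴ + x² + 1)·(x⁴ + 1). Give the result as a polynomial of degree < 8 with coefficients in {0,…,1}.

x^7 + x^4 + x

Multiply in GF(2)[x]: (x⁴ + x² + 1)·(x⁴ + 1) = x⁸ + x⁶ + x² + 1.
Reduce using x⁸ ≡ x⁷ + x⁶ + x⁴ + x² + x + 1 (mod x⁸ + x⁷ + x⁶ + x⁴ + x² + x + 1).
Reduced: x⁷ + x⁴ + x.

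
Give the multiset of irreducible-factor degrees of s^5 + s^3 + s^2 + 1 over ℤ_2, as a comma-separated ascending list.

Write g(s) = s^5 + s^3 + s^2 + 1.
Roots in ℤ_2: g(0) = 1; g(1) = 0 → root.
Linear factors from roots: (s + 1).
Complete factorization: g(s) = (s + 1)^3·(s^2 + s + 1).
Factor degrees with multiplicity: 1 + 1 + 1 + 2 = 5.

1, 1, 1, 2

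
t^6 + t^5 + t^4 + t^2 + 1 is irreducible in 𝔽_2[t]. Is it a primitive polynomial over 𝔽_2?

No

Write f(t) = t^6 + t^5 + t^4 + t^2 + 1.
|GF(2^6)^×| = 2^6 − 1 = 63. Prime factorization: 63 = 3^2·7.
f is primitive ⇔ t has order 63 in GF(2)[t]/(f), i.e. t^(63/q) ≠ 1 for each prime q | 63.
t^(21) mod f = 1
t^(9) mod f = t^3 + 1.
Since t^(21) = 1, the order of t divides 21 < 63; not primitive.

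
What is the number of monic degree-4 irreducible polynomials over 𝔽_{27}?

The number of monic irreducibles of degree 4 over GF(27) is (1/4)·Σ_{d∣4} μ(4/d) 27^d.
Divisors of 4: 1, 2, 4; μ(4/d) for each: 0, -1, 1.
Σ = − 27^2 + 27^4 = 530712.
N = 530712/4 = 132678.

132678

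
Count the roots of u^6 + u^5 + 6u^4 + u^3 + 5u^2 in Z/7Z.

3

Write h(u) = u^6 + u^5 + 6u^4 + u^3 + 5u^2.
Evaluate at each of the 7 elements of Z/7Z:
h(0) = 0 → root; h(1) = 0 → root; h(2) = 3; h(3) = 4; h(4) = 3; h(5) = 0 → root; h(6) = 3.
Roots: {0, 1, 5}.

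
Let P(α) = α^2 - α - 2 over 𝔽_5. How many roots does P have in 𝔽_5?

Evaluate at each of the 5 elements of 𝔽_5:
P(0) = 3; P(1) = 3; P(2) = 0 → root; P(3) = 4; P(4) = 0 → root.
Roots: {2, 4}.

2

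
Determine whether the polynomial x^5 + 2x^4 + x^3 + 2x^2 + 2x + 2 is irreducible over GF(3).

Yes

Write g(x) = x^5 + 2x^4 + x^3 + 2x^2 + 2x + 2.
Check for roots in GF(3): g(0) = 2; g(1) = 1; g(2) = 2.
No roots, so no linear factors.
Monic irreducibles of degree 2 over GF(3): x^2 + 1, x^2 + x + 2, x^2 + 2x + 2.
None of them divide g (all give nonzero remainder).
No irreducible factor of degree ≤ 2 exists, so g is irreducible over GF(3).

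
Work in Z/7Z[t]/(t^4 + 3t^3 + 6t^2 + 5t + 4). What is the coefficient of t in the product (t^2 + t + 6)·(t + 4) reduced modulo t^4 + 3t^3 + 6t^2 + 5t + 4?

Multiply in Z/7Z[t]: (t^2 + t + 6)·(t + 4) = t^3 + 5t^2 + 3t + 3.
Reduced: t^3 + 5t^2 + 3t + 3.

3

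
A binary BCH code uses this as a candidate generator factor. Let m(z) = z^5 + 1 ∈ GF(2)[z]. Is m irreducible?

No

Check for roots in GF(2): m(0) = 1; m(1) = 0 → root.
m(1) = 0, so (z − 1) divides m(z); m is reducible.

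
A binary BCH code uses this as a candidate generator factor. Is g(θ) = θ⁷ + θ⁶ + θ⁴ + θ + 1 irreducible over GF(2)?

Check for roots in GF(2): g(0) = 1; g(1) = 1.
No roots, so no linear factors.
Monic irreducibles of degree 2 over GF(2): θ² + θ + 1.
None of them divide g (all give nonzero remainder).
Monic irreducibles of degree 3 over GF(2): θ³ + θ + 1, θ³ + θ² + 1.
None of them divide g (all give nonzero remainder).
No irreducible factor of degree ≤ 3 exists, so g is irreducible over GF(2).

Yes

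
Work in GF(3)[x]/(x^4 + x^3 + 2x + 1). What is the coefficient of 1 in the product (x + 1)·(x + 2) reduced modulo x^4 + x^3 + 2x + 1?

Multiply in GF(3)[x]: (x + 1)·(x + 2) = x^2 + 2.
Reduced: x^2 + 2.

2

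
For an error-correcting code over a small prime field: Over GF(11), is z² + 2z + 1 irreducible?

No

Write P(z) = z² + 2z + 1.
Check each element of GF(11) for a root: P(0)=1, P(1)=4, P(2)=9, P(3)=5, P(4)=3, P(5)=3, P(6)=5, P(7)=9, P(8)=4, P(9)=1, P(10)=0.
P(10) = 0, so (z − 10) divides P(z); P is reducible.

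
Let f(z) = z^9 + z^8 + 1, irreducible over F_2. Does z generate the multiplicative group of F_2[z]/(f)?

No

|GF(2^9)^×| = 2^9 − 1 = 511. Prime factorization: 511 = 7·73.
f is primitive ⇔ z has order 511 in GF(2)[z]/(f), i.e. z^(511/q) ≠ 1 for each prime q | 511.
z^(73) mod f = 1
z^(7) mod f = z^7.
Since z^(73) = 1, the order of z divides 73 < 511; not primitive.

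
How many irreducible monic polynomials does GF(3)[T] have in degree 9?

By the necklace-counting formula, N_3(9) = (1/9) Σ_{d|9} μ(9/d)·3^d.
Divisors of 9: 1, 3, 9; μ(9/d) for each: 0, -1, 1.
Σ = − 3^3 + 3^9 = 19656.
N = 19656/9 = 2184.

2184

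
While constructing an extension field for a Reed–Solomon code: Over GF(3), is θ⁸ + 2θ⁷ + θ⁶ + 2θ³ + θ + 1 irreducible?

Write P(θ) = θ⁸ + 2θ⁷ + θ⁶ + 2θ³ + θ + 1.
Check for roots in GF(3): P(0) = 1; P(1) = 2; P(2) = 1.
No roots, so no linear factors.
Monic irreducibles of degree 2 over GF(3): θ² + 1, θ² + θ + 2, θ² + 2θ + 2.
None of them divide P (all give nonzero remainder).
Degree-3 irreducible divisors: test the 8 monic irreducibles of degree 3 over GF(3).
None of them divide P (all give nonzero remainder).
Degree-4 irreducible divisors: test the 18 monic irreducibles of degree 4 over GF(3).
None of them divide P (all give nonzero remainder).
No irreducible factor of degree ≤ 4 exists, so P is irreducible over GF(3).

Yes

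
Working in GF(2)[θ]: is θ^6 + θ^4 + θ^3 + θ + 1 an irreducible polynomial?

Write m(θ) = θ^6 + θ^4 + θ^3 + θ + 1.
Check for roots in GF(2): m(0) = 1; m(1) = 1.
No roots, so no linear factors.
Monic irreducibles of degree 2 over GF(2): θ^2 + θ + 1.
None of them divide m (all give nonzero remainder).
Monic irreducibles of degree 3 over GF(2): θ^3 + θ + 1, θ^3 + θ^2 + 1.
None of them divide m (all give nonzero remainder).
No irreducible factor of degree ≤ 3 exists, so m is irreducible over GF(2).

Yes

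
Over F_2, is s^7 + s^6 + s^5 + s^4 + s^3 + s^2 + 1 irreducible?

Write P(s) = s^7 + s^6 + s^5 + s^4 + s^3 + s^2 + 1.
Check for roots in F_2: P(0) = 1; P(1) = 1.
No roots, so no linear factors.
Monic irreducibles of degree 2 over GF(2): s^2 + s + 1.
None of them divide P (all give nonzero remainder).
Monic irreducibles of degree 3 over GF(2): s^3 + s + 1, s^3 + s^2 + 1.
None of them divide P (all give nonzero remainder).
No irreducible factor of degree ≤ 3 exists, so P is irreducible over GF(2).

Yes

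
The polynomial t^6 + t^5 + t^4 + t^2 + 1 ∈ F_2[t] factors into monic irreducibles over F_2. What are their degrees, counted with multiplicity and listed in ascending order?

6

Write g(t) = t^6 + t^5 + t^4 + t^2 + 1.
Roots in F_2: g(0) = 1; g(1) = 1.
Complete factorization: g(t) = (t^6 + t^5 + t^4 + t^2 + 1).
Factor degrees with multiplicity: 6 = 6.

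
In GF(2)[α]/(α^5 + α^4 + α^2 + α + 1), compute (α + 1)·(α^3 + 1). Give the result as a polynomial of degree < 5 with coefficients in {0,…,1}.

Multiply in GF(2)[α]: (α + 1)·(α^3 + 1) = α^4 + α^3 + α + 1.
Reduced: α^4 + α^3 + α + 1.

α^4 + α^3 + α + 1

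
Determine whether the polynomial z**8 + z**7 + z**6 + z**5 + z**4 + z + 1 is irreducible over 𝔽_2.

Write f(z) = z**8 + z**7 + z**6 + z**5 + z**4 + z + 1.
Check for roots in 𝔽_2: f(0) = 1; f(1) = 1.
No roots, so no linear factors.
Monic irreducibles of degree 2 over GF(2): z**2 + z + 1.
None of them divide f (all give nonzero remainder).
Monic irreducibles of degree 3 over GF(2): z**3 + z + 1, z**3 + z**2 + 1.
None of them divide f (all give nonzero remainder).
Monic irreducibles of degree 4 over GF(2): z**4 + z + 1, z**4 + z**3 + 1, z**4 + z**3 + z**2 + z + 1.
None of them divide f (all give nonzero remainder).
No irreducible factor of degree ≤ 4 exists, so f is irreducible over GF(2).

Yes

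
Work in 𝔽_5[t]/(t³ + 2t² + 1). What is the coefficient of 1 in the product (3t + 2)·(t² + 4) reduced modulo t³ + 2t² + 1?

Multiply in 𝔽_5[t]: (3t + 2)·(t² + 4) = 3t³ + 2t² + 2t + 3.
Reduce using t³ ≡ 3t² + 4 (mod t³ + 2t² + 1).
Reduced: t² + 2t.

0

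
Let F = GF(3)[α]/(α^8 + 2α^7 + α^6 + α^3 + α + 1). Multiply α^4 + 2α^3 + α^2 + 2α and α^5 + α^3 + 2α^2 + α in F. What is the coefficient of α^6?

Multiply in GF(3)[α]: (α^4 + 2α^3 + α^2 + 2α)·(α^5 + α^3 + 2α^2 + α) = α^9 + 2α^8 + 2α^7 + 2α^3 + 2α^2.
Reduce using α^8 ≡ α^7 + 2α^6 + 2α^3 + 2α + 2 (mod α^8 + 2α^7 + α^6 + α^3 + α + 1).
Reduced: α^7 + 2α^4 + 2α^3 + α^2 + 2α.

0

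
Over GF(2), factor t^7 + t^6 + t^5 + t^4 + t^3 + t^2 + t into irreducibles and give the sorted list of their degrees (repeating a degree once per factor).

1, 3, 3

Write g(t) = t^7 + t^6 + t^5 + t^4 + t^3 + t^2 + t.
Roots in GF(2): g(0) = 0 → root; g(1) = 1.
Linear factors from roots: (t).
Complete factorization: g(t) = (t)·(t^3 + t + 1)·(t^3 + t^2 + 1).
Factor degrees with multiplicity: 1 + 3 + 3 = 7.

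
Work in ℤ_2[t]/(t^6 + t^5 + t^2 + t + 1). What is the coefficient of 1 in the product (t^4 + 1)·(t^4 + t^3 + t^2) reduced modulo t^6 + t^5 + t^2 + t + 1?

1

Multiply in ℤ_2[t]: (t^4 + 1)·(t^4 + t^3 + t^2) = t^8 + t^7 + t^6 + t^4 + t^3 + t^2.
Reduce using t^6 ≡ t^5 + t^2 + t + 1 (mod t^6 + t^5 + t^2 + t + 1).
Reduced: t^5 + t^2 + t + 1.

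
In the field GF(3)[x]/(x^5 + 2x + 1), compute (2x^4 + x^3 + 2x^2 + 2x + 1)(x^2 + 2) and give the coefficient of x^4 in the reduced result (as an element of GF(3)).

Multiply in GF(3)[x]: (2x^4 + x^3 + 2x^2 + 2x + 1)·(x^2 + 2) = 2x^6 + x^5 + x^3 + 2x^2 + x + 2.
Reduce using x^5 ≡ x + 2 (mod x^5 + 2x + 1).
Reduced: x^3 + x^2 + 1.

0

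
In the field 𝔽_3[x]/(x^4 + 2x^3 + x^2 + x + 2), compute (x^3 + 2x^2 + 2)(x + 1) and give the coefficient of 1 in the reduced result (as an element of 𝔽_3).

Multiply in 𝔽_3[x]: (x^3 + 2x^2 + 2)·(x + 1) = x^4 + 2x^2 + 2x + 2.
Reduce using x^4 ≡ x^3 + 2x^2 + 2x + 1 (mod x^4 + 2x^3 + x^2 + x + 2).
Reduced: x^3 + x^2 + x.

0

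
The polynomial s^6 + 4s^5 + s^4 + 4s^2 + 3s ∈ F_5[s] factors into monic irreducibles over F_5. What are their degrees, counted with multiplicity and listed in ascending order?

1, 1, 2, 2

Write f(s) = s^6 + 4s^5 + s^4 + 4s^2 + 3s.
Roots in F_5: f(0) = 0 → root; f(1) = 3; f(2) = 0 → root; f(3) = 2; f(4) = 4.
Linear factors from roots: (s), (s + 3).
Complete factorization: f(s) = (s)·(s + 3)·(s^2 + 2s + 3)·(s^2 + 4s + 2).
Factor degrees with multiplicity: 1 + 1 + 2 + 2 = 6.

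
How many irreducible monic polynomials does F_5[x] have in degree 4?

150

The number of monic irreducibles of degree 4 over GF(5) is (1/4)·Σ_{d∣4} μ(4/d) 5^d.
Divisors of 4: 1, 2, 4; μ(4/d) for each: 0, -1, 1.
Σ = − 5^2 + 5^4 = 600.
N = 600/4 = 150.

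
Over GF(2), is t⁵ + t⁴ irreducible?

No

Write f(t) = t⁵ + t⁴.
Check for roots in GF(2): f(0) = 0 → root; f(1) = 0 → root.
f(0) = 0, so (t) divides f(t); f is reducible.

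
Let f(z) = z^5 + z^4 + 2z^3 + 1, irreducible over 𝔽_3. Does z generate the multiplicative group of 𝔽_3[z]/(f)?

|GF(3^5)^×| = 3^5 − 1 = 242. Prime factorization: 242 = 2·11^2.
f is primitive ⇔ z has order 242 in GF(3)[z]/(f), i.e. z^(242/q) ≠ 1 for each prime q | 242.
z^(121) mod f = 2.
z^(22) mod f = z^4 + z^2 + 2z + 2.
None equal 1, so z has full order 242; f is primitive.

Yes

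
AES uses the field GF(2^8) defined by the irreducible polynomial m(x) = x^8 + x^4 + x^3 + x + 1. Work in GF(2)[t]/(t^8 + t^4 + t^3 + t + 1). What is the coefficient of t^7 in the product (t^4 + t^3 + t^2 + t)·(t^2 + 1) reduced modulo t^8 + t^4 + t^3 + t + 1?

Multiply in GF(2)[t]: (t^4 + t^3 + t^2 + t)·(t^2 + 1) = t^6 + t^5 + t^2 + t.
Reduced: t^6 + t^5 + t^2 + t.

0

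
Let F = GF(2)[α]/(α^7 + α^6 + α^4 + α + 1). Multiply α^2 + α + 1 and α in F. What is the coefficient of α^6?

0

Multiply in GF(2)[α]: (α^2 + α + 1)·(α) = α^3 + α^2 + α.
Reduced: α^3 + α^2 + α.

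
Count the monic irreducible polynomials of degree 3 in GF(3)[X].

8

By the necklace-counting formula, N_3(3) = (1/3) Σ_{d|3} μ(3/d)·3^d.
Divisors of 3: 1, 3; μ(3/d) for each: -1, 1.
Σ = − 3^1 + 3^3 = 24.
N = 24/3 = 8.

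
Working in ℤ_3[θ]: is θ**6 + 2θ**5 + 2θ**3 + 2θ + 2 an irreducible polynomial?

No

Write g(θ) = θ**6 + 2θ**5 + 2θ**3 + 2θ + 2.
Check for roots in ℤ_3: g(0) = 2; g(1) = 0 → root; g(2) = 0 → root.
g(1) = 0, so (θ − 1) divides g(θ); g is reducible.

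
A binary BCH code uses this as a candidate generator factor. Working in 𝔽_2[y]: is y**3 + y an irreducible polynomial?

No

Write g(y) = y**3 + y.
Check for roots in 𝔽_2: g(0) = 0 → root; g(1) = 0 → root.
g(0) = 0, so (y) divides g(y); g is reducible.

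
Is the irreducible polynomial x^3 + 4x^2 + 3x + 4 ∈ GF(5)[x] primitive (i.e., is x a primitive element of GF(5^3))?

Write f(x) = x^3 + 4x^2 + 3x + 4.
|GF(5^3)^×| = 5^3 − 1 = 124. Prime factorization: 124 = 2^2·31.
f is primitive ⇔ x has order 124 in GF(5)[x]/(f), i.e. x^(124/q) ≠ 1 for each prime q | 124.
x^(62) mod f = 1
x^(4) mod f = 3x^2 + 3x + 1.
Since x^(62) = 1, the order of x divides 62 < 124; not primitive.

No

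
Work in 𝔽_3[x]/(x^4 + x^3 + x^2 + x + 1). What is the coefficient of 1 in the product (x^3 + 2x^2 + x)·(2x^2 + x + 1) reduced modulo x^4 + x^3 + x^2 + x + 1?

Multiply in 𝔽_3[x]: (x^3 + 2x^2 + x)·(2x^2 + x + 1) = 2x^5 + 2x^4 + 2x^3 + x.
Reduce using x^4 ≡ 2x^3 + 2x^2 + 2x + 2 (mod x^4 + x^3 + x^2 + x + 1).
Reduced: x^2 + 2x.

0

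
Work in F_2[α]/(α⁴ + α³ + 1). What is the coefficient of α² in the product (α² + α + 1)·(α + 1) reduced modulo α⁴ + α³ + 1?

Multiply in F_2[α]: (α² + α + 1)·(α + 1) = α³ + 1.
Reduced: α³ + 1.

0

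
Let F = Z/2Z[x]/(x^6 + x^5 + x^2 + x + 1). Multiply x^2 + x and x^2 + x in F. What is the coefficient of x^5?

0

Multiply in Z/2Z[x]: (x^2 + x)·(x^2 + x) = x^4 + x^2.
Reduced: x^4 + x^2.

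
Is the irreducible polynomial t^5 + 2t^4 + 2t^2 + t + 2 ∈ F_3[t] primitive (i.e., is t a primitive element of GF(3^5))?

No

Write f(t) = t^5 + 2t^4 + 2t^2 + t + 2.
|GF(3^5)^×| = 3^5 − 1 = 242. Prime factorization: 242 = 2·11^2.
f is primitive ⇔ t has order 242 in GF(3)[t]/(f), i.e. t^(242/q) ≠ 1 for each prime q | 242.
t^(121) mod f = 1
t^(22) mod f = t^4 + 2t^3 + 2t^2 + t + 1.
Since t^(121) = 1, the order of t divides 121 < 242; not primitive.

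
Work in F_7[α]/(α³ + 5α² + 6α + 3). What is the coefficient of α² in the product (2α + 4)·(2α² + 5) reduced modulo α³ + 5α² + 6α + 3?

2

Multiply in F_7[α]: (2α + 4)·(2α² + 5) = 4α³ + α² + 3α + 6.
Reduce using α³ ≡ 2α² + α + 4 (mod α³ + 5α² + 6α + 3).
Reduced: 2α² + 1.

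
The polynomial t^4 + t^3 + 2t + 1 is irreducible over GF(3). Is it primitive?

No

Write f(t) = t^4 + t^3 + 2t + 1.
|GF(3^4)^×| = 3^4 − 1 = 80. Prime factorization: 80 = 2^4·5.
f is primitive ⇔ t has order 80 in GF(3)[t]/(f), i.e. t^(80/q) ≠ 1 for each prime q | 80.
t^(40) mod f = 1
t^(16) mod f = 2t^2 + t + 1.
Since t^(40) = 1, the order of t divides 40 < 80; not primitive.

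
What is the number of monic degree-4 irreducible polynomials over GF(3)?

x^(3^4) − x is the product of all monic irreducibles of degree dividing 4; Möbius inversion gives N = (1/4) Σ μ(4/d)·3^d.
Divisors of 4: 1, 2, 4; μ(4/d) for each: 0, -1, 1.
Σ = − 3^2 + 3^4 = 72.
N = 72/4 = 18.

18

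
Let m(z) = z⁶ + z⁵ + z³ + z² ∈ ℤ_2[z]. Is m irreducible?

No

Check for roots in ℤ_2: m(0) = 0 → root; m(1) = 0 → root.
m(0) = 0, so (z) divides m(z); m is reducible.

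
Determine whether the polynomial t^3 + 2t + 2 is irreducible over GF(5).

Write f(t) = t^3 + 2t + 2.
Check for roots in GF(5): f(0) = 2; f(1) = 0 → root; f(2) = 4; f(3) = 0 → root; f(4) = 4.
f(1) = 0, so (t − 1) divides f(t); f is reducible.

No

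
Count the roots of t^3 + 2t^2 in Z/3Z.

Write f(t) = t^3 + 2t^2.
Evaluate at each of the 3 elements of Z/3Z:
f(0) = 0 → root; f(1) = 0 → root; f(2) = 1.
Roots: {0, 1}.

2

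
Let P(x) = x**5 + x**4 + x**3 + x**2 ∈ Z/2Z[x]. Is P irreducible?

Check for roots in Z/2Z: P(0) = 0 → root; P(1) = 0 → root.
P(0) = 0, so (x) divides P(x); P is reducible.

No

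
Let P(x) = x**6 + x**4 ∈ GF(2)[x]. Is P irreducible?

Check for roots in GF(2): P(0) = 0 → root; P(1) = 0 → root.
P(0) = 0, so (x) divides P(x); P is reducible.

No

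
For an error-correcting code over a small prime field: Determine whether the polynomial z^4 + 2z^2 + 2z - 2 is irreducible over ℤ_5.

Write P(z) = z^4 + 2z^2 + 2z - 2.
Check for roots in ℤ_5: P(0) = 3; P(1) = 3; P(2) = 1; P(3) = 3; P(4) = 4.
No roots, so no linear factors.
Degree-2 irreducible divisors: test the 10 monic irreducibles of degree 2 over GF(5).
None of them divide P (all give nonzero remainder).
No irreducible factor of degree ≤ 2 exists, so P is irreducible over GF(5).

Yes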